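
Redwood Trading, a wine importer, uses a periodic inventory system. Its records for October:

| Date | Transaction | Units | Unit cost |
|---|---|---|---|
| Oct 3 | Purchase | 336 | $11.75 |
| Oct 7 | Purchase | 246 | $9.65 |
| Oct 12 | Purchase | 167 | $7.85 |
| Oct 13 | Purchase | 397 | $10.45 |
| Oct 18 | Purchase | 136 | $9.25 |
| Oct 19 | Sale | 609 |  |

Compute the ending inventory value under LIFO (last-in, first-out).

Ending inventory = $7,036.25

Oct 19, 609 sold [LIFO — newest first]: 136 @ $9.25 + 397 @ $10.45 + 76 @ $7.85 = $6,003.25
Ending inventory: 336 @ $11.75 + 246 @ $9.65 + 91 @ $7.85 = $7,036.25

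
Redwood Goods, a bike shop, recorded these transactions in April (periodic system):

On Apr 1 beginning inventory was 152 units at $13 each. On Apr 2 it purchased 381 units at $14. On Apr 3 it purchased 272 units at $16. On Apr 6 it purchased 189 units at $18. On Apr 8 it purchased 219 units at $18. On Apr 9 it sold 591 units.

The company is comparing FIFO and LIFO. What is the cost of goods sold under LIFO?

FIFO COGS: 152 @ $13 + 381 @ $14 + 58 @ $16 = $8,238
LIFO COGS: 219 @ $18 + 189 @ $18 + 183 @ $16 = $10,272

COGS = $10,272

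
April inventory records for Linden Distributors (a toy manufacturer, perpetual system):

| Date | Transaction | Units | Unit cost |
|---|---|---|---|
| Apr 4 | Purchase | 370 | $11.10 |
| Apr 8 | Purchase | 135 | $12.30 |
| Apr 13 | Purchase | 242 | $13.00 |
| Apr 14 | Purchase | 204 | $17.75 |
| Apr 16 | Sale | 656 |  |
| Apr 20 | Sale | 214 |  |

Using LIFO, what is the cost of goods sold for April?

Apr 16, 656 sold [LIFO — newest first]: 204 @ $17.75 + 242 @ $13.00 + 135 @ $12.30 + 75 @ $11.10 = $9,260.00
Apr 20, 214 sold [LIFO — newest first]: 214 @ $11.10 = $2,375.40
Total COGS = $9,260.00 + $2,375.40 = $11,635.40
Ending inventory: 81 @ $11.10 = $899.10

COGS = $11,635.40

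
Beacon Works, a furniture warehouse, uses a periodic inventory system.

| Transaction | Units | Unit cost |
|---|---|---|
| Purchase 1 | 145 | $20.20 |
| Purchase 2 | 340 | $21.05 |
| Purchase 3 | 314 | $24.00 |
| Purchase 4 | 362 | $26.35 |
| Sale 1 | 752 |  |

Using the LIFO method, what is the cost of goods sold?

Sale 1 (752) [LIFO — newest first]: 362 @ $26.35 + 314 @ $24.00 + 76 @ $21.05 = $18,674.50
Ending inventory: 145 @ $20.20 + 264 @ $21.05 = $8,486.20

COGS = $18,674.50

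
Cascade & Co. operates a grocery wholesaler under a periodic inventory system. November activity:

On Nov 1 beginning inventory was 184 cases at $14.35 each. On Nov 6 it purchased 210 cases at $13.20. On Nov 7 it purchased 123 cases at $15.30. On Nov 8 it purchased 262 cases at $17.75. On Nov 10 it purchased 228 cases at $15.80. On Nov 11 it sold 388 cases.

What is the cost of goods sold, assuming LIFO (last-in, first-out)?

Nov 11, 388 sold [LIFO — newest first]: 228 @ $15.80 + 160 @ $17.75 = $6,442.40
Ending inventory: 184 @ $14.35 + 210 @ $13.20 + 123 @ $15.30 + 102 @ $17.75 = $9,104.80

COGS = $6,442.40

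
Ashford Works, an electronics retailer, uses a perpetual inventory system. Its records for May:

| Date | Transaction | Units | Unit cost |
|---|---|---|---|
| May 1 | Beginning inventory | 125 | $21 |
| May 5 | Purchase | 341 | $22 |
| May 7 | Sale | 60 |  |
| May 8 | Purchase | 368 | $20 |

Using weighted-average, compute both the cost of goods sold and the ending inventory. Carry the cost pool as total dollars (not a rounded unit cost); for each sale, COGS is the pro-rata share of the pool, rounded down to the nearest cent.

COGS = $1,303.90; ending inventory = $16,183.10

After May 1: 125 on hand, pool $2,625.00 (≈ $21.0000 each)
After May 5: 466 on hand, pool $10,127.00 (≈ $21.7318 each)
May 7, sell 60: 60/466 × $10,127.00 → $1,303.90
After May 8: 774 on hand, pool $16,183.10 (≈ $20.9084 each)
Ending inventory (cost pool remaining) = $16,183.10
Check: goods available $17,487.00 = COGS $1,303.90 + ending $16,183.10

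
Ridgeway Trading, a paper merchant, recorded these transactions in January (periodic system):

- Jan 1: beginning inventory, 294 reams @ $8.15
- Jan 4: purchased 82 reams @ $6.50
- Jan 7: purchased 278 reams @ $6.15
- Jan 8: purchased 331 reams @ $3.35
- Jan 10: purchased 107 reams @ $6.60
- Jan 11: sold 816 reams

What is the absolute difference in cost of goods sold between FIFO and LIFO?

$977.05

FIFO COGS: 294 @ $8.15 + 82 @ $6.50 + 278 @ $6.15 + 162 @ $3.35 = $5,181.50
LIFO COGS: 107 @ $6.60 + 331 @ $3.35 + 278 @ $6.15 + 82 @ $6.50 + 18 @ $8.15 = $4,204.45
Difference = |$5,181.50 − $4,204.45| = $977.05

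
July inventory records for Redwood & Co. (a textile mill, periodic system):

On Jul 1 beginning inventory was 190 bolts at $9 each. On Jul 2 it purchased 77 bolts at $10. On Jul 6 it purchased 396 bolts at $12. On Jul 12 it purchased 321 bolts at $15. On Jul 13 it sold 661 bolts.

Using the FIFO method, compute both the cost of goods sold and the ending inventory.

Jul 13, 661 sold [FIFO — oldest first]: 190 @ $9 + 77 @ $10 + 394 @ $12 = $7,208
Ending inventory: 2 @ $12 + 321 @ $15 = $4,839

COGS = $7,208; ending inventory = $4,839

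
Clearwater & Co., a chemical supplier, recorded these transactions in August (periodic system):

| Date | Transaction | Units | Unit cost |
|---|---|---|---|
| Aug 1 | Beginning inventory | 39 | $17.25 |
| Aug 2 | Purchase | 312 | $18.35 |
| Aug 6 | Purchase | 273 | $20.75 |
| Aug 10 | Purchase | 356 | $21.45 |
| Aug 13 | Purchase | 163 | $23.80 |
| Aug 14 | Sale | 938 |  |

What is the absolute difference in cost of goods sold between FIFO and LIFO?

FIFO COGS: 39 @ $17.25 + 312 @ $18.35 + 273 @ $20.75 + 314 @ $21.45 = $18,798.00
LIFO COGS: 163 @ $23.80 + 356 @ $21.45 + 273 @ $20.75 + 146 @ $18.35 = $19,859.45
Difference = |$18,798.00 − $19,859.45| = $1,061.45

$1,061.45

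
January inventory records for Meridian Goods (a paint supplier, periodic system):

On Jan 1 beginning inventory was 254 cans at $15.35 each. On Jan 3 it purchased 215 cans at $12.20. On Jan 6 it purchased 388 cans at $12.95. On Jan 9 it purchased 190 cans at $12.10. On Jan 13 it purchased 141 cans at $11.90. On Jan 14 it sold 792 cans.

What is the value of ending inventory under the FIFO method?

Jan 14, 792 sold [FIFO — oldest first]: 254 @ $15.35 + 215 @ $12.20 + 323 @ $12.95 = $10,704.75
Ending inventory: 65 @ $12.95 + 190 @ $12.10 + 141 @ $11.90 = $4,818.65
Check: goods available $15,523.40 = COGS $10,704.75 + ending $4,818.65

Ending inventory = $4,818.65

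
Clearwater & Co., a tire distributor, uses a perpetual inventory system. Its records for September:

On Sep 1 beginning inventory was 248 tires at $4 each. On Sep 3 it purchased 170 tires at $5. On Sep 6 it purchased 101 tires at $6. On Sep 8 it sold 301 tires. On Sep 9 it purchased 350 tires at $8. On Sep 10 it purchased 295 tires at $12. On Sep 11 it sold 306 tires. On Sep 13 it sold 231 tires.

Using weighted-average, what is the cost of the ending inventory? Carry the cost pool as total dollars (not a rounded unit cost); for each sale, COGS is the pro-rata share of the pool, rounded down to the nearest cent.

After Sep 1: 248 on hand, pool $992.00 (≈ $4.0000 each)
After Sep 3: 418 on hand, pool $1,842.00 (≈ $4.4067 each)
After Sep 6: 519 on hand, pool $2,448.00 (≈ $4.7168 each)
Sep 8, sell 301: 301/519 × $2,448.00 → $1,419.74
After Sep 9: 568 on hand, pool $3,828.26 (≈ $6.7399 each)
After Sep 10: 863 on hand, pool $7,368.26 (≈ $8.5380 each)
Sep 11, sell 306: 306/863 × $7,368.26 → $2,612.61
Sep 13, sell 231: 231/557 × $4,755.65 → $1,972.27
Total COGS = $1,419.74 + $2,612.61 + $1,972.27 = $6,004.62
Ending inventory (cost pool remaining) = $2,783.38

Ending inventory = $2,783.38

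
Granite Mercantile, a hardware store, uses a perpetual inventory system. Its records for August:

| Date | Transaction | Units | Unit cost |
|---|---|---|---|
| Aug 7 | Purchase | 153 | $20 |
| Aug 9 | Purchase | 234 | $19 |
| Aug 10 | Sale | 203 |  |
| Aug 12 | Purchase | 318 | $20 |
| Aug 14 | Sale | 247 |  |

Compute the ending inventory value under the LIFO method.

Aug 10, 203 sold [LIFO — newest first]: 203 @ $19 = $3,857
Aug 14, 247 sold [LIFO — newest first]: 247 @ $20 = $4,940
Total COGS = $3,857 + $4,940 = $8,797
Ending inventory: 153 @ $20 + 31 @ $19 + 71 @ $20 = $5,069
Check: goods available $13,866 = COGS $8,797 + ending $5,069

Ending inventory = $5,069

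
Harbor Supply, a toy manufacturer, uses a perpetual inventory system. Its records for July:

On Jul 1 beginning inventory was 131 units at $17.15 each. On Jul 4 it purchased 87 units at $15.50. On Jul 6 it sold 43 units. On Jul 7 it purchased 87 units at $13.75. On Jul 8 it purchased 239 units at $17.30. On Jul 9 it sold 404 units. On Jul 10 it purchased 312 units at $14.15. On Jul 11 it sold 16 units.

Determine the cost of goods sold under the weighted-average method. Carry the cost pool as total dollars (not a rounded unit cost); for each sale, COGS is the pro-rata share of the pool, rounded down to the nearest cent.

COGS = $7,570.12

After Jul 1: 131 on hand, pool $2,246.65 (≈ $17.1500 each)
After Jul 4: 218 on hand, pool $3,595.15 (≈ $16.4915 each)
Jul 6, sell 43: 43/218 × $3,595.15 → $709.13
After Jul 7: 262 on hand, pool $4,082.27 (≈ $15.5812 each)
After Jul 8: 501 on hand, pool $8,216.97 (≈ $16.4011 each)
Jul 9, sell 404: 404/501 × $8,216.97 → $6,626.05
After Jul 10: 409 on hand, pool $6,005.72 (≈ $14.6839 each)
Jul 11, sell 16: 16/409 × $6,005.72 → $234.94
Total COGS = $709.13 + $6,626.05 + $234.94 = $7,570.12
Ending inventory (cost pool remaining) = $5,770.78
Check: goods available $13,340.90 = COGS $7,570.12 + ending $5,770.78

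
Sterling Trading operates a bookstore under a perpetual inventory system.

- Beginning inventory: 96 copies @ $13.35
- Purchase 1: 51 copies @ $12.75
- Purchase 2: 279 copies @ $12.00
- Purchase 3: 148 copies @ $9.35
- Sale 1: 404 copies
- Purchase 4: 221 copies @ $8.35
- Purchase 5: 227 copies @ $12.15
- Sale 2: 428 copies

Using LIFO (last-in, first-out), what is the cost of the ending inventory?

Sale 1 (404) [LIFO — newest first]: 148 @ $9.35 + 256 @ $12.00 = $4,455.80
Sale 2 (428) [LIFO — newest first]: 227 @ $12.15 + 201 @ $8.35 = $4,436.40
Total COGS = $4,455.80 + $4,436.40 = $8,892.20
Ending inventory: 96 @ $13.35 + 51 @ $12.75 + 23 @ $12.00 + 20 @ $8.35 = $2,374.85
Check: goods available $11,267.05 = COGS $8,892.20 + ending $2,374.85

Ending inventory = $2,374.85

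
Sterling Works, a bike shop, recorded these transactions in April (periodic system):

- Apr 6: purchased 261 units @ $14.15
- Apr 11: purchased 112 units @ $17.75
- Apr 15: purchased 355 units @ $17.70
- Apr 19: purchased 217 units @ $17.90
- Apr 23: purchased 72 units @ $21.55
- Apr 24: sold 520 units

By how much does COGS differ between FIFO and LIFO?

$1,241.55

FIFO COGS: 261 @ $14.15 + 112 @ $17.75 + 147 @ $17.70 = $8,283.05
LIFO COGS: 72 @ $21.55 + 217 @ $17.90 + 231 @ $17.70 = $9,524.60
Difference = |$8,283.05 − $9,524.60| = $1,241.55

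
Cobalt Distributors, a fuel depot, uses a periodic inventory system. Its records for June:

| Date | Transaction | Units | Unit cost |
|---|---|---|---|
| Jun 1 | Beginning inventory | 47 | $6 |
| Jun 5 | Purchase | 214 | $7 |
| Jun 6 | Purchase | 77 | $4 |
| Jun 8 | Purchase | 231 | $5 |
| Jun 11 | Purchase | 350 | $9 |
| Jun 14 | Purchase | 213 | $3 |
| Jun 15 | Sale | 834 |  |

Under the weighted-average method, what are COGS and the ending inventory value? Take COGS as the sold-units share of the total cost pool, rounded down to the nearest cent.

Jun 15, sell 834: 834/1132 × $7,032.00 → $5,180.81
Ending inventory (cost pool remaining) = $1,851.19

COGS = $5,180.81; ending inventory = $1,851.19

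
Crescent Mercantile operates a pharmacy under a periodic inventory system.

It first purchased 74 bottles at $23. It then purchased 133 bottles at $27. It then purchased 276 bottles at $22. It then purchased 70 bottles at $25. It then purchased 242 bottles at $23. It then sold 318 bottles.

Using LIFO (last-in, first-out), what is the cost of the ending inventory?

Ending inventory = $11,233

Sale 1 (318) [LIFO — newest first]: 242 @ $23 + 70 @ $25 + 6 @ $22 = $7,448
Ending inventory: 74 @ $23 + 133 @ $27 + 270 @ $22 = $11,233
Check: goods available $18,681 = COGS $7,448 + ending $11,233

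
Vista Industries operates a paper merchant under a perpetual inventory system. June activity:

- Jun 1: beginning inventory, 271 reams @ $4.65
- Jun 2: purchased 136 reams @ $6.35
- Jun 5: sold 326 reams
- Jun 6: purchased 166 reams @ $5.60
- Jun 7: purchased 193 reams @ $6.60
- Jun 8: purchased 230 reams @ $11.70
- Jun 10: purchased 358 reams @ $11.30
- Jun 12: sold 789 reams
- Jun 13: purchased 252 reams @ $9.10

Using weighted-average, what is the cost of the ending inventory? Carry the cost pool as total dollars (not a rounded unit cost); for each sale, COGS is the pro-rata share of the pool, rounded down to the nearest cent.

After Jun 1: 271 on hand, pool $1,260.15 (≈ $4.6500 each)
After Jun 2: 407 on hand, pool $2,123.75 (≈ $5.2181 each)
Jun 5, sell 326: 326/407 × $2,123.75 → $1,701.08
After Jun 6: 247 on hand, pool $1,352.27 (≈ $5.4748 each)
After Jun 7: 440 on hand, pool $2,626.07 (≈ $5.9683 each)
After Jun 8: 670 on hand, pool $5,317.07 (≈ $7.9359 each)
After Jun 10: 1028 on hand, pool $9,362.47 (≈ $9.1075 each)
Jun 12, sell 789: 789/1028 × $9,362.47 → $7,185.78
After Jun 13: 491 on hand, pool $4,469.89 (≈ $9.1036 each)
Total COGS = $1,701.08 + $7,185.78 = $8,886.86
Ending inventory (cost pool remaining) = $4,469.89

Ending inventory = $4,469.89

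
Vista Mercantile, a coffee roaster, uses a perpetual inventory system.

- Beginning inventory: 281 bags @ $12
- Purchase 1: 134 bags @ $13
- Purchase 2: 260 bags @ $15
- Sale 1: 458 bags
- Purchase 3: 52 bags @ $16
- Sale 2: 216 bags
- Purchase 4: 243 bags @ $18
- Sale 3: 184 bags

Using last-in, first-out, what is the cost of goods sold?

Sale 1 (458) [LIFO — newest first]: 260 @ $15 + 134 @ $13 + 64 @ $12 = $6,410
Sale 2 (216) [LIFO — newest first]: 52 @ $16 + 164 @ $12 = $2,800
Sale 3 (184) [LIFO — newest first]: 184 @ $18 = $3,312
Total COGS = $6,410 + $2,800 + $3,312 = $12,522
Ending inventory: 53 @ $12 + 59 @ $18 = $1,698

COGS = $12,522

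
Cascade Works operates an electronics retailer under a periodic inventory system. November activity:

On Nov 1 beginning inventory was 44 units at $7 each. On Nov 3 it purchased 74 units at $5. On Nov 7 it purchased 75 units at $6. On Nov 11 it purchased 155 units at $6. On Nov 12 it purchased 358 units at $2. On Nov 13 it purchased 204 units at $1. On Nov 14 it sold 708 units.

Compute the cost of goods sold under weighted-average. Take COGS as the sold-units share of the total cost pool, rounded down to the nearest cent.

Nov 14, sell 708: 708/910 × $2,978.00 → $2,316.94
Ending inventory (cost pool remaining) = $661.06
Check: goods available $2,978.00 = COGS $2,316.94 + ending $661.06

COGS = $2,316.94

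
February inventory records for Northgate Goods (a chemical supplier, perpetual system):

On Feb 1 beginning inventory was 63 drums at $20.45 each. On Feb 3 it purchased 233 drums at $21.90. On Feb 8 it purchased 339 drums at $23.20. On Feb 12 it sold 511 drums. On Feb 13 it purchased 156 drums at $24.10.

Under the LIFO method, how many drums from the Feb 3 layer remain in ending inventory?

Feb 12, 511 sold [LIFO — newest first]: 339 @ $23.20 + 172 @ $21.90 = $11,631.60
Ending inventory: 63 @ $20.45 + 61 @ $21.90 + 156 @ $24.10 = $6,383.85
Check: goods available $18,015.45 = COGS $11,631.60 + ending $6,383.85

61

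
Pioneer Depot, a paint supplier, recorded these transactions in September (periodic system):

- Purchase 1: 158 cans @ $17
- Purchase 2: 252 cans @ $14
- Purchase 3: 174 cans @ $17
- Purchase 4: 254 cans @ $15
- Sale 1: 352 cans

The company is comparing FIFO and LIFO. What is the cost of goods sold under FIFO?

COGS = $5,402

FIFO COGS: 158 @ $17 + 194 @ $14 = $5,402
LIFO COGS: 254 @ $15 + 98 @ $17 = $5,476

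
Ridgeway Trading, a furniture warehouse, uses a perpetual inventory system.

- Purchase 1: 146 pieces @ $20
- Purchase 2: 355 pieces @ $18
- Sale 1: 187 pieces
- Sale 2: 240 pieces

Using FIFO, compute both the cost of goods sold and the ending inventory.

Sale 1 (187) [FIFO — oldest first]: 146 @ $20 + 41 @ $18 = $3,658
Sale 2 (240) [FIFO — oldest first]: 240 @ $18 = $4,320
Total COGS = $3,658 + $4,320 = $7,978
Ending inventory: 74 @ $18 = $1,332

COGS = $7,978; ending inventory = $1,332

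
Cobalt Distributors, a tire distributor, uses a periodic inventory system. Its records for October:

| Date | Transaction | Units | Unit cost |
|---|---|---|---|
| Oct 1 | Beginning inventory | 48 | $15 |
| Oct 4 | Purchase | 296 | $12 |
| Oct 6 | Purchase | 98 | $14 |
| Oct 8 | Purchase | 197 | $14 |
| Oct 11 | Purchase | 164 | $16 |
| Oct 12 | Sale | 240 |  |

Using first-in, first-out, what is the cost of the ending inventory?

Ending inventory = $8,002

Oct 12, 240 sold [FIFO — oldest first]: 48 @ $15 + 192 @ $12 = $3,024
Ending inventory: 104 @ $12 + 98 @ $14 + 197 @ $14 + 164 @ $16 = $8,002
Check: goods available $11,026 = COGS $3,024 + ending $8,002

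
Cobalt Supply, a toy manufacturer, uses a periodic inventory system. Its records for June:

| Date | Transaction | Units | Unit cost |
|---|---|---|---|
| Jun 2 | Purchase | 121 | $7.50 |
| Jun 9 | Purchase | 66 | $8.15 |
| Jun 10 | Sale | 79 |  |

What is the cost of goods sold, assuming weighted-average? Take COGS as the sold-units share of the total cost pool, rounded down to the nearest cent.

COGS = $610.62

Jun 10, sell 79: 79/187 × $1,445.40 → $610.62
Ending inventory (cost pool remaining) = $834.78
Check: goods available $1,445.40 = COGS $610.62 + ending $834.78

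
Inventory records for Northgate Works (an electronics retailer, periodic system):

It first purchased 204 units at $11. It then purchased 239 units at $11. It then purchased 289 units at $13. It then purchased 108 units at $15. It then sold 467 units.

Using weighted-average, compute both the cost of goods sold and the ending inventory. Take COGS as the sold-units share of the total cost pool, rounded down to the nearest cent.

Sale 1, sell 467: 467/840 × $10,250.00 → $5,698.51
Ending inventory (cost pool remaining) = $4,551.49

COGS = $5,698.51; ending inventory = $4,551.49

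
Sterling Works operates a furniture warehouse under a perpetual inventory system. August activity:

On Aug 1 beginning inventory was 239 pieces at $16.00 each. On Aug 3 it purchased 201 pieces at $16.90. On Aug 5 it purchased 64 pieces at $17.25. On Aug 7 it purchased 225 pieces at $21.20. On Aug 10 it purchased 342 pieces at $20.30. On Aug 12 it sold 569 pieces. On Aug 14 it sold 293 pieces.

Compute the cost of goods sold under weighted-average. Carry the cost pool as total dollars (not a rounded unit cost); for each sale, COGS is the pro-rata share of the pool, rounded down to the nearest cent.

COGS = $16,127.28

After Aug 1: 239 on hand, pool $3,824.00 (≈ $16.0000 each)
After Aug 3: 440 on hand, pool $7,220.90 (≈ $16.4111 each)
After Aug 5: 504 on hand, pool $8,324.90 (≈ $16.5177 each)
After Aug 7: 729 on hand, pool $13,094.90 (≈ $17.9628 each)
After Aug 10: 1071 on hand, pool $20,037.50 (≈ $18.7092 each)
Aug 12, sell 569: 569/1071 × $20,037.50 → $10,645.50
Aug 14, sell 293: 293/502 × $9,392.00 → $5,481.78
Total COGS = $10,645.50 + $5,481.78 = $16,127.28
Ending inventory (cost pool remaining) = $3,910.22
Check: goods available $20,037.50 = COGS $16,127.28 + ending $3,910.22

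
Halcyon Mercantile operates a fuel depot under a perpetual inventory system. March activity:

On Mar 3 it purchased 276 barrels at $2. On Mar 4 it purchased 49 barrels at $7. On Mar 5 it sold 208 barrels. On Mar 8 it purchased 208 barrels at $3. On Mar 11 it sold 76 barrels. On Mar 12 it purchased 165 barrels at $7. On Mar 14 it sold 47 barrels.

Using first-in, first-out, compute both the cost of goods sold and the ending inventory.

Mar 5, 208 sold [FIFO — oldest first]: 208 @ $2 = $416
Mar 11, 76 sold [FIFO — oldest first]: 68 @ $2 + 8 @ $7 = $192
Mar 14, 47 sold [FIFO — oldest first]: 41 @ $7 + 6 @ $3 = $305
Total COGS = $416 + $192 + $305 = $913
Ending inventory: 202 @ $3 + 165 @ $7 = $1,761

COGS = $913; ending inventory = $1,761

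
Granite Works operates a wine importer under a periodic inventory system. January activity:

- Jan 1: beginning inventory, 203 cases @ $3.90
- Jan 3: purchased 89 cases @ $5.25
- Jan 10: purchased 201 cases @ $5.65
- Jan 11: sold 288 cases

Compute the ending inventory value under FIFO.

Jan 11, 288 sold [FIFO — oldest first]: 203 @ $3.90 + 85 @ $5.25 = $1,237.95
Ending inventory: 4 @ $5.25 + 201 @ $5.65 = $1,156.65
Check: goods available $2,394.60 = COGS $1,237.95 + ending $1,156.65

Ending inventory = $1,156.65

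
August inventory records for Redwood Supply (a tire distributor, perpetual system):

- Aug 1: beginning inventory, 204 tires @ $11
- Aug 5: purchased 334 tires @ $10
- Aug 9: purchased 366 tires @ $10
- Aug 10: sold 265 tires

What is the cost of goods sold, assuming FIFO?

Aug 10, 265 sold [FIFO — oldest first]: 204 @ $11 + 61 @ $10 = $2,854
Ending inventory: 273 @ $10 + 366 @ $10 = $6,390

COGS = $2,854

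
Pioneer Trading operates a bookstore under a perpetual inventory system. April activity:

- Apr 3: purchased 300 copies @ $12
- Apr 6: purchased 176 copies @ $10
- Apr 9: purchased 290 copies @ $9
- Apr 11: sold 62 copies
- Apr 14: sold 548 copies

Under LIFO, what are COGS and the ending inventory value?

Apr 11, 62 sold [LIFO — newest first]: 62 @ $9 = $558
Apr 14, 548 sold [LIFO — newest first]: 228 @ $9 + 176 @ $10 + 144 @ $12 = $5,540
Total COGS = $558 + $5,540 = $6,098
Ending inventory: 156 @ $12 = $1,872
Check: goods available $7,970 = COGS $6,098 + ending $1,872

COGS = $6,098; ending inventory = $1,872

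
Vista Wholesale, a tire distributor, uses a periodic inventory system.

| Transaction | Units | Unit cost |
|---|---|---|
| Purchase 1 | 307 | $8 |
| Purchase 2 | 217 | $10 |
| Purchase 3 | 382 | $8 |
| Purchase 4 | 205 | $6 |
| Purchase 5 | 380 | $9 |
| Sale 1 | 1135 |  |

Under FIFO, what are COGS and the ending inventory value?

Sale 1 (1135) [FIFO — oldest first]: 307 @ $8 + 217 @ $10 + 382 @ $8 + 205 @ $6 + 24 @ $9 = $9,128
Ending inventory: 356 @ $9 = $3,204

COGS = $9,128; ending inventory = $3,204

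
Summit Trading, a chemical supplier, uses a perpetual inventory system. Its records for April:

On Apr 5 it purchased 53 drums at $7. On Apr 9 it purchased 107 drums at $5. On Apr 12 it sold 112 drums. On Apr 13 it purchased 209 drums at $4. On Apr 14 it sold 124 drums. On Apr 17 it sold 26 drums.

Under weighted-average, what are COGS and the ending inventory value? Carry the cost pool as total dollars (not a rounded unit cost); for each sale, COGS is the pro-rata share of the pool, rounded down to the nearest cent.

After Apr 5: 53 on hand, pool $371.00 (≈ $7.0000 each)
After Apr 9: 160 on hand, pool $906.00 (≈ $5.6625 each)
Apr 12, sell 112: 112/160 × $906.00 → $634.20
After Apr 13: 257 on hand, pool $1,107.80 (≈ $4.3105 each)
Apr 14, sell 124: 124/257 × $1,107.80 → $534.50
Apr 17, sell 26: 26/133 × $573.30 → $112.07
Total COGS = $634.20 + $534.50 + $112.07 = $1,280.77
Ending inventory (cost pool remaining) = $461.23
Check: goods available $1,742.00 = COGS $1,280.77 + ending $461.23

COGS = $1,280.77; ending inventory = $461.23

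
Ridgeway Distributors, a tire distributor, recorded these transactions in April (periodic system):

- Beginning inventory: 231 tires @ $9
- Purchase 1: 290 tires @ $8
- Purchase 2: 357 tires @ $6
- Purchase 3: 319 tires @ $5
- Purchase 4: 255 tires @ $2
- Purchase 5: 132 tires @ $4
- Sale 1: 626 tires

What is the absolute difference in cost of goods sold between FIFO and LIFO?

$2,796

FIFO COGS: 231 @ $9 + 290 @ $8 + 105 @ $6 = $5,029
LIFO COGS: 132 @ $4 + 255 @ $2 + 239 @ $5 = $2,233
Difference = |$5,029 − $2,233| = $2,796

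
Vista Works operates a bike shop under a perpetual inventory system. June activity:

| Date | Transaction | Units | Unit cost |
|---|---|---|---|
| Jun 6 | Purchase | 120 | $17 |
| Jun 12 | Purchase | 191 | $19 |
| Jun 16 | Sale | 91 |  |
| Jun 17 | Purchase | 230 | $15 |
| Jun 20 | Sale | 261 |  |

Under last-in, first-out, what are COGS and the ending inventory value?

COGS = $5,768; ending inventory = $3,351

Jun 16, 91 sold [LIFO — newest first]: 91 @ $19 = $1,729
Jun 20, 261 sold [LIFO — newest first]: 230 @ $15 + 31 @ $19 = $4,039
Total COGS = $1,729 + $4,039 = $5,768
Ending inventory: 120 @ $17 + 69 @ $19 = $3,351
Check: goods available $9,119 = COGS $5,768 + ending $3,351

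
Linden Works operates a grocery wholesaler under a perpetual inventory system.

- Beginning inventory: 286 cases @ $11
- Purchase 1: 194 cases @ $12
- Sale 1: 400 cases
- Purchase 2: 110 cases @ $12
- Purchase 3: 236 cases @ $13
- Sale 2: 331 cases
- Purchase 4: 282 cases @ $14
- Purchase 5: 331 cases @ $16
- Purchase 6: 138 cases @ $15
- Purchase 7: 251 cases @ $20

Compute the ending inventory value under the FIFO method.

Ending inventory = $17,569

Sale 1 (400) [FIFO — oldest first]: 286 @ $11 + 114 @ $12 = $4,514
Sale 2 (331) [FIFO — oldest first]: 80 @ $12 + 110 @ $12 + 141 @ $13 = $4,113
Total COGS = $4,514 + $4,113 = $8,627
Ending inventory: 95 @ $13 + 282 @ $14 + 331 @ $16 + 138 @ $15 + 251 @ $20 = $17,569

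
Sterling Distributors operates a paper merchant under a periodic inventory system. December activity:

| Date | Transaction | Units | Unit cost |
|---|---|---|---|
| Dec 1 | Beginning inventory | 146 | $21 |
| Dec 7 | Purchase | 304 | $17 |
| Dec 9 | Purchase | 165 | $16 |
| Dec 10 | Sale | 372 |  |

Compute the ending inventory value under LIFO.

Ending inventory = $4,715

Dec 10, 372 sold [LIFO — newest first]: 165 @ $16 + 207 @ $17 = $6,159
Ending inventory: 146 @ $21 + 97 @ $17 = $4,715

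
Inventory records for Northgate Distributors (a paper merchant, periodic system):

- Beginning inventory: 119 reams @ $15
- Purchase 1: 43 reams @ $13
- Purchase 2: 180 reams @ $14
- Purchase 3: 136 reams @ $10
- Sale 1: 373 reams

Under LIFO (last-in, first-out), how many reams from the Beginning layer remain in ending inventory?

105

Sale 1 (373) [LIFO — newest first]: 136 @ $10 + 180 @ $14 + 43 @ $13 + 14 @ $15 = $4,649
Ending inventory: 105 @ $15 = $1,575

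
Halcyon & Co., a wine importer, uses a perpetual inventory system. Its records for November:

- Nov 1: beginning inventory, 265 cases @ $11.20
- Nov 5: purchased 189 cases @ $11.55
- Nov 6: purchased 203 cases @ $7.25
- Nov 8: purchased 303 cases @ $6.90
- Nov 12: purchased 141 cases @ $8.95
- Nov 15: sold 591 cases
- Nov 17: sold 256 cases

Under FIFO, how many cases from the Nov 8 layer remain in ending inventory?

113

Nov 15, 591 sold [FIFO — oldest first]: 265 @ $11.20 + 189 @ $11.55 + 137 @ $7.25 = $6,144.20
Nov 17, 256 sold [FIFO — oldest first]: 66 @ $7.25 + 190 @ $6.90 = $1,789.50
Total COGS = $6,144.20 + $1,789.50 = $7,933.70
Ending inventory: 113 @ $6.90 + 141 @ $8.95 = $2,041.65
Check: goods available $9,975.35 = COGS $7,933.70 + ending $2,041.65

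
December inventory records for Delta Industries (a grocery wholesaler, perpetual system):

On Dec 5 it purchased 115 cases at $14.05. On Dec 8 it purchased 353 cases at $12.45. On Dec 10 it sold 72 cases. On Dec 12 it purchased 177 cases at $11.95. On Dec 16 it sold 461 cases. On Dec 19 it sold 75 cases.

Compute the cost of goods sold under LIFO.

COGS = $7,605.90

Dec 10, 72 sold [LIFO — newest first]: 72 @ $12.45 = $896.40
Dec 16, 461 sold [LIFO — newest first]: 177 @ $11.95 + 281 @ $12.45 + 3 @ $14.05 = $5,655.75
Dec 19, 75 sold [LIFO — newest first]: 75 @ $14.05 = $1,053.75
Total COGS = $896.40 + $5,655.75 + $1,053.75 = $7,605.90
Ending inventory: 37 @ $14.05 = $519.85
Check: goods available $8,125.75 = COGS $7,605.90 + ending $519.85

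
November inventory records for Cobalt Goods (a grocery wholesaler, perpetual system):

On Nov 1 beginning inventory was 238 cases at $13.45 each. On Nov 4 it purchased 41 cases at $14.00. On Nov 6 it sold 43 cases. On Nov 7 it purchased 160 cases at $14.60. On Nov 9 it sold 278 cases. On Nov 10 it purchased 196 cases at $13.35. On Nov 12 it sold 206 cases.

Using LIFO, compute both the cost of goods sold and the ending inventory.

COGS = $7,275.10; ending inventory = $1,452.60

Nov 6, 43 sold [LIFO — newest first]: 41 @ $14.00 + 2 @ $13.45 = $600.90
Nov 9, 278 sold [LIFO — newest first]: 160 @ $14.60 + 118 @ $13.45 = $3,923.10
Nov 12, 206 sold [LIFO — newest first]: 196 @ $13.35 + 10 @ $13.45 = $2,751.10
Total COGS = $600.90 + $3,923.10 + $2,751.10 = $7,275.10
Ending inventory: 108 @ $13.45 = $1,452.60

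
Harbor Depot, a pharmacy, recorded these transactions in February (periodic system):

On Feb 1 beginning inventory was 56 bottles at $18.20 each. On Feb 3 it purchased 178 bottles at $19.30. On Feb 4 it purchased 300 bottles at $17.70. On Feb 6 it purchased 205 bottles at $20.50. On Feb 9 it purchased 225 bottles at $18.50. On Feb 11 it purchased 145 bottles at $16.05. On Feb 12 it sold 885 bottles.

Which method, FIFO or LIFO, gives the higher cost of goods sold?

FIFO

FIFO COGS: 56 @ $18.20 + 178 @ $19.30 + 300 @ $17.70 + 205 @ $20.50 + 146 @ $18.50 = $16,668.10
LIFO COGS: 145 @ $16.05 + 225 @ $18.50 + 205 @ $20.50 + 300 @ $17.70 + 10 @ $19.30 = $16,195.25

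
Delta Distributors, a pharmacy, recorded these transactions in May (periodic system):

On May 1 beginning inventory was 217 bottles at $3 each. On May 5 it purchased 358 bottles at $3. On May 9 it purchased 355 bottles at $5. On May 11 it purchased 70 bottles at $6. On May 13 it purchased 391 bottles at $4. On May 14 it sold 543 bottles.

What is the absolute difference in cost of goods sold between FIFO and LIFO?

$765

FIFO COGS: 217 @ $3 + 326 @ $3 = $1,629
LIFO COGS: 391 @ $4 + 70 @ $6 + 82 @ $5 = $2,394
Difference = |$1,629 − $2,394| = $765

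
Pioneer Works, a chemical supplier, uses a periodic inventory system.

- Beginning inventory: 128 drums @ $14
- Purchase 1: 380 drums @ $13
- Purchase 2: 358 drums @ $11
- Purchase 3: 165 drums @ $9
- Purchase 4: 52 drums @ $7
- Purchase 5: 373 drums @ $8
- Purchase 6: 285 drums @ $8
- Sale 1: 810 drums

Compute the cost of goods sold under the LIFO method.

Sale 1 (810) [LIFO — newest first]: 285 @ $8 + 373 @ $8 + 52 @ $7 + 100 @ $9 = $6,528
Ending inventory: 128 @ $14 + 380 @ $13 + 358 @ $11 + 65 @ $9 = $11,255

COGS = $6,528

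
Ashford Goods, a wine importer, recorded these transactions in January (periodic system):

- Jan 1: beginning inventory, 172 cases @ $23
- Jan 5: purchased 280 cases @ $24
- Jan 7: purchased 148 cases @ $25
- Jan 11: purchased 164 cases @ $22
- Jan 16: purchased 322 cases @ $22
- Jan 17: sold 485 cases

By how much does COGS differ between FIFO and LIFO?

FIFO COGS: 172 @ $23 + 280 @ $24 + 33 @ $25 = $11,501
LIFO COGS: 322 @ $22 + 163 @ $22 = $10,670
Difference = |$11,501 − $10,670| = $831

$831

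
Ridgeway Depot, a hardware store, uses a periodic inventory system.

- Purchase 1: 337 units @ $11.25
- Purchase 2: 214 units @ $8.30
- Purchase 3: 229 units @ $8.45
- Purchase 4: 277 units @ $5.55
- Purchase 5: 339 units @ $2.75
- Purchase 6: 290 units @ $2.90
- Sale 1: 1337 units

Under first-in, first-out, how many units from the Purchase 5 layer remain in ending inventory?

59

Sale 1 (1337) [FIFO — oldest first]: 337 @ $11.25 + 214 @ $8.30 + 229 @ $8.45 + 277 @ $5.55 + 280 @ $2.75 = $9,809.85
Ending inventory: 59 @ $2.75 + 290 @ $2.90 = $1,003.25
Check: goods available $10,813.10 = COGS $9,809.85 + ending $1,003.25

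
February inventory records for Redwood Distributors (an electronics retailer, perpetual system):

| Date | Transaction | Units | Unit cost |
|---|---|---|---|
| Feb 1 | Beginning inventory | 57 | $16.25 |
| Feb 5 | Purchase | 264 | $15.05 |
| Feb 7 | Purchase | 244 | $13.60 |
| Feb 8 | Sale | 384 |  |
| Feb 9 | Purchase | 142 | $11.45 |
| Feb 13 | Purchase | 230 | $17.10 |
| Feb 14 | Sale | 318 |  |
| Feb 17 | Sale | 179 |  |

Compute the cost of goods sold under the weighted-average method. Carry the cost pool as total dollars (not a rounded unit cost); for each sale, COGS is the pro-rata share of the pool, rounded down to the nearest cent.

After Feb 1: 57 on hand, pool $926.25 (≈ $16.2500 each)
After Feb 5: 321 on hand, pool $4,899.45 (≈ $15.2631 each)
After Feb 7: 565 on hand, pool $8,217.85 (≈ $14.5449 each)
Feb 8, sell 384: 384/565 × $8,217.85 → $5,585.22
After Feb 9: 323 on hand, pool $4,258.53 (≈ $13.1843 each)
After Feb 13: 553 on hand, pool $8,191.53 (≈ $14.8129 each)
Feb 14, sell 318: 318/553 × $8,191.53 → $4,710.50
Feb 17, sell 179: 179/235 × $3,481.03 → $2,651.50
Total COGS = $5,585.22 + $4,710.50 + $2,651.50 = $12,947.22
Ending inventory (cost pool remaining) = $829.53

COGS = $12,947.22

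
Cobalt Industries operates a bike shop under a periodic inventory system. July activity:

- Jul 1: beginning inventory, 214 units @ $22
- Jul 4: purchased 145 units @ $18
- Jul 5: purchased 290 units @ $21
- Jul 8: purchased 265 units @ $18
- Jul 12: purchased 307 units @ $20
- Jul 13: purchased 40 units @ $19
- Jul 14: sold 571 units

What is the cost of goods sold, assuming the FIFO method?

COGS = $11,770

Jul 14, 571 sold [FIFO — oldest first]: 214 @ $22 + 145 @ $18 + 212 @ $21 = $11,770
Ending inventory: 78 @ $21 + 265 @ $18 + 307 @ $20 + 40 @ $19 = $13,308
Check: goods available $25,078 = COGS $11,770 + ending $13,308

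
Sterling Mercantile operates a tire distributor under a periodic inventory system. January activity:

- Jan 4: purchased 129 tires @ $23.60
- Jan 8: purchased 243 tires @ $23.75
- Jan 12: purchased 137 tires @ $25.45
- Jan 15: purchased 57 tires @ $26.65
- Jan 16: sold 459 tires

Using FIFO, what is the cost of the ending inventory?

Jan 16, 459 sold [FIFO — oldest first]: 129 @ $23.60 + 243 @ $23.75 + 87 @ $25.45 = $11,029.80
Ending inventory: 50 @ $25.45 + 57 @ $26.65 = $2,791.55
Check: goods available $13,821.35 = COGS $11,029.80 + ending $2,791.55

Ending inventory = $2,791.55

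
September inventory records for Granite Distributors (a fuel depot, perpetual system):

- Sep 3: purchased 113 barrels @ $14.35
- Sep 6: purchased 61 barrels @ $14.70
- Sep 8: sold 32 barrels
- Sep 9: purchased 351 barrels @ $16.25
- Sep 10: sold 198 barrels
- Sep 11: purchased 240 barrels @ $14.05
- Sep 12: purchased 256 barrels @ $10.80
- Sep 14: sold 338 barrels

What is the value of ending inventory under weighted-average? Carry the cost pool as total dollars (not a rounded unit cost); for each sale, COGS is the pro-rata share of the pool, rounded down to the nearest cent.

Ending inventory = $6,173.37

After Sep 3: 113 on hand, pool $1,621.55 (≈ $14.3500 each)
After Sep 6: 174 on hand, pool $2,518.25 (≈ $14.4727 each)
Sep 8, sell 32: 32/174 × $2,518.25 → $463.12
After Sep 9: 493 on hand, pool $7,758.88 (≈ $15.7381 each)
Sep 10, sell 198: 198/493 × $7,758.88 → $3,116.14
After Sep 11: 535 on hand, pool $8,014.74 (≈ $14.9808 each)
After Sep 12: 791 on hand, pool $10,779.54 (≈ $13.6277 each)
Sep 14, sell 338: 338/791 × $10,779.54 → $4,606.17
Total COGS = $463.12 + $3,116.14 + $4,606.17 = $8,185.43
Ending inventory (cost pool remaining) = $6,173.37
Check: goods available $14,358.80 = COGS $8,185.43 + ending $6,173.37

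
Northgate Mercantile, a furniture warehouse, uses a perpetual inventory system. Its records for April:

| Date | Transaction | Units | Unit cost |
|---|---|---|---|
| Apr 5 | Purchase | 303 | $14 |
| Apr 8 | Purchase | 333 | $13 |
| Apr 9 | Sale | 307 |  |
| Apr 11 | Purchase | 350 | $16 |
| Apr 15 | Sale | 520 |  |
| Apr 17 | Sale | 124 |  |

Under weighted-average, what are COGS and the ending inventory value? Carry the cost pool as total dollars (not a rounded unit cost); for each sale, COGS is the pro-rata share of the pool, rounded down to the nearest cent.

COGS = $13,653.79; ending inventory = $517.21

After Apr 5: 303 on hand, pool $4,242.00 (≈ $14.0000 each)
After Apr 8: 636 on hand, pool $8,571.00 (≈ $13.4764 each)
Apr 9, sell 307: 307/636 × $8,571.00 → $4,137.25
After Apr 11: 679 on hand, pool $10,033.75 (≈ $14.7772 each)
Apr 15, sell 520: 520/679 × $10,033.75 → $7,684.16
Apr 17, sell 124: 124/159 × $2,349.59 → $1,832.38
Total COGS = $4,137.25 + $7,684.16 + $1,832.38 = $13,653.79
Ending inventory (cost pool remaining) = $517.21
Check: goods available $14,171.00 = COGS $13,653.79 + ending $517.21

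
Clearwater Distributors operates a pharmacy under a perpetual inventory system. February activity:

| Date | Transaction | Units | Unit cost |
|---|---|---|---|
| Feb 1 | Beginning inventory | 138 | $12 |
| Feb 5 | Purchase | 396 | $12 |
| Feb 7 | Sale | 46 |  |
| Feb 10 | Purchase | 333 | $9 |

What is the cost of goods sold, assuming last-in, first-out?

COGS = $552

Feb 7, 46 sold [LIFO — newest first]: 46 @ $12 = $552
Ending inventory: 138 @ $12 + 350 @ $12 + 333 @ $9 = $8,853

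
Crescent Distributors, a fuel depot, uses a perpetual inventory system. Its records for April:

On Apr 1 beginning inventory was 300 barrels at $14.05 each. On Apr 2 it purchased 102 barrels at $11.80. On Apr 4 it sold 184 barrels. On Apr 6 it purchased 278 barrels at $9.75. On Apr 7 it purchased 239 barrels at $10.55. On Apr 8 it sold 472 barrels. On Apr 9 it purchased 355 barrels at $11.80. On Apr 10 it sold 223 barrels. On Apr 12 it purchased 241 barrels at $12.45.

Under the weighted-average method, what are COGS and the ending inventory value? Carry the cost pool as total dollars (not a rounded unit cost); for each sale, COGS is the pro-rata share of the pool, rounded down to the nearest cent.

COGS = $10,293.49; ending inventory = $7,546.51

After Apr 1: 300 on hand, pool $4,215.00 (≈ $14.0500 each)
After Apr 2: 402 on hand, pool $5,418.60 (≈ $13.4791 each)
Apr 4, sell 184: 184/402 × $5,418.60 → $2,480.15
After Apr 6: 496 on hand, pool $5,648.95 (≈ $11.3890 each)
After Apr 7: 735 on hand, pool $8,170.40 (≈ $11.1162 each)
Apr 8, sell 472: 472/735 × $8,170.40 → $5,246.84
After Apr 9: 618 on hand, pool $7,112.56 (≈ $11.5090 each)
Apr 10, sell 223: 223/618 × $7,112.56 → $2,566.50
After Apr 12: 636 on hand, pool $7,546.51 (≈ $11.8656 each)
Total COGS = $2,480.15 + $5,246.84 + $2,566.50 = $10,293.49
Ending inventory (cost pool remaining) = $7,546.51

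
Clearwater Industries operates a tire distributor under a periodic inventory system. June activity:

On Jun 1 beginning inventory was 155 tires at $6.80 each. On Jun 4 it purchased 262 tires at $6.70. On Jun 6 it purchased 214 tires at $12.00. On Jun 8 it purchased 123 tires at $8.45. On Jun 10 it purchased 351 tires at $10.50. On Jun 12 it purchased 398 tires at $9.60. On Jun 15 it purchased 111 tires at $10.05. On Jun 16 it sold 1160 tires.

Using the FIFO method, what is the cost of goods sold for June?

Jun 16, 1160 sold [FIFO — oldest first]: 155 @ $6.80 + 262 @ $6.70 + 214 @ $12.00 + 123 @ $8.45 + 351 @ $10.50 + 55 @ $9.60 = $10,630.25
Ending inventory: 343 @ $9.60 + 111 @ $10.05 = $4,408.35

COGS = $10,630.25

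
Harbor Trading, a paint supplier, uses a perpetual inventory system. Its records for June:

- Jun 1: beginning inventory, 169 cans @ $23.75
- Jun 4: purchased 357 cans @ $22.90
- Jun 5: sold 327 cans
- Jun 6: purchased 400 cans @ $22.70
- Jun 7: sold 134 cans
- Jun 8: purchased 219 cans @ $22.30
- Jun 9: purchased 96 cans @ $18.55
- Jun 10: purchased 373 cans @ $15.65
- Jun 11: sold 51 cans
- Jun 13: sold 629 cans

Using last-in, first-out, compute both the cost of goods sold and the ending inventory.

Jun 5, 327 sold [LIFO — newest first]: 327 @ $22.90 = $7,488.30
Jun 7, 134 sold [LIFO — newest first]: 134 @ $22.70 = $3,041.80
Jun 11, 51 sold [LIFO — newest first]: 51 @ $15.65 = $798.15
Jun 13, 629 sold [LIFO — newest first]: 322 @ $15.65 + 96 @ $18.55 + 211 @ $22.30 = $11,525.40
Total COGS = $7,488.30 + $3,041.80 + $798.15 + $11,525.40 = $22,853.65
Ending inventory: 169 @ $23.75 + 30 @ $22.90 + 266 @ $22.70 + 8 @ $22.30 = $10,917.35

COGS = $22,853.65; ending inventory = $10,917.35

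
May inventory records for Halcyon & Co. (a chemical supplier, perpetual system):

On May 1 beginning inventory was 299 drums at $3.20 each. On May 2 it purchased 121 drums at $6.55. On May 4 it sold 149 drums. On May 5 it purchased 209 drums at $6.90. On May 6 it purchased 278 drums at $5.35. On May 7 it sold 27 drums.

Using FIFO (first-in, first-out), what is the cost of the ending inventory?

Ending inventory = $4,115.55

May 4, 149 sold [FIFO — oldest first]: 149 @ $3.20 = $476.80
May 7, 27 sold [FIFO — oldest first]: 27 @ $3.20 = $86.40
Total COGS = $476.80 + $86.40 = $563.20
Ending inventory: 123 @ $3.20 + 121 @ $6.55 + 209 @ $6.90 + 278 @ $5.35 = $4,115.55
Check: goods available $4,678.75 = COGS $563.20 + ending $4,115.55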